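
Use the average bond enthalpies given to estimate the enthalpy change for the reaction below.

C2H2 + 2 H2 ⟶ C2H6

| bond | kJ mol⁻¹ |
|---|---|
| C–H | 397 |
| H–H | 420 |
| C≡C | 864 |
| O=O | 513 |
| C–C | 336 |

Bonds broken (reactants):
  C≡C: 1 × 864 = 864
  C–H: 2 × 397 = 794
  H–H: 2 × 420 = 840
  Σ(broken) = 2498 kJ
Bonds formed (products):
  C–C: 1 × 336 = 336
  C–H: 6 × 397 = 2382
  Σ(formed) = 2718 kJ
ΔH = Σ(broken) − Σ(formed) = 2498 − 2718 = −220 kJ

ΔH ≈ −220 kJ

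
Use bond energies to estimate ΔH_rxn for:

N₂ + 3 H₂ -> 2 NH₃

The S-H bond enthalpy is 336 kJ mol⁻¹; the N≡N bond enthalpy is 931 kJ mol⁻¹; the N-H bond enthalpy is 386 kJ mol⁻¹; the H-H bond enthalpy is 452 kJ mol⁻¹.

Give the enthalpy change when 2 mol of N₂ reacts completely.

ΔH = −58 kJ

Bonds broken (reactants):
  H-H: 3 × 452 = 1356
  N≡N: 1 × 931 = 931
  Σ(broken) = 2287 kJ
Bonds formed (products):
  N-H: 6 × 386 = 2316
  Σ(formed) = 2316 kJ
ΔH = Σ(broken) − Σ(formed) = 2287 − 2316 = −29 kJ
For 2× the reaction as written: 2 × (−29) = −58 kJ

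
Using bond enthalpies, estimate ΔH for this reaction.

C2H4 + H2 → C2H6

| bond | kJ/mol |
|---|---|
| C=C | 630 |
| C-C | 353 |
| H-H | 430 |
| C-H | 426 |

Bonds broken (reactants):
  C-H: 4 × 426 = 1704
  C=C: 1 × 630 = 630
  H-H: 1 × 430 = 430
  Σ(broken) = 2764 kJ
Bonds formed (products):
  C-C: 1 × 353 = 353
  C-H: 6 × 426 = 2556
  Σ(formed) = 2909 kJ
ΔH = Σ(broken) − Σ(formed) = 2764 − 2909 = −145 kJ

ΔH ≈ −145 kJ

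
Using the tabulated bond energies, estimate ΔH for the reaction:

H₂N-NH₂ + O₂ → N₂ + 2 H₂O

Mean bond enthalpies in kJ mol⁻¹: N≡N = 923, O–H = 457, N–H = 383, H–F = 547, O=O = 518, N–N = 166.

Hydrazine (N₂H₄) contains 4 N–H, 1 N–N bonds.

Bonds broken (reactants):
  N–H: 4 × 383 = 1532
  N–N: 1 × 166 = 166
  O=O: 1 × 518 = 518
  Σ(broken) = 2216 kJ
Bonds formed (products):
  N≡N: 1 × 923 = 923
  O–H: 4 × 457 = 1828
  Σ(formed) = 2751 kJ
ΔH = Σ(broken) − Σ(formed) = 2216 − 2751 = −535 kJ

ΔH ≈ −535 kJ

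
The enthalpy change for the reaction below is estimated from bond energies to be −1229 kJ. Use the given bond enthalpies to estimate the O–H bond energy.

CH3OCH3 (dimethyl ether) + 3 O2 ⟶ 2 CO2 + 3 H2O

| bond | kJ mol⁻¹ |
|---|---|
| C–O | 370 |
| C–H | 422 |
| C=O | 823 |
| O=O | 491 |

D(O–H) ≈ 447 kJ/mol

Let D be the O–H bond energy.
Σ(broken) = 6×422 + 2×370 + 3×491 = 4745
Σ(formed) = 4×823 + 6×D = 3292 + 6D
ΔH = Σ(broken) − Σ(formed) = (4745) − (3292 + 6D) = +1453 − 6D
Setting this equal to −1229 kJ gives 6D = 2682, so D = 447 kJ/mol.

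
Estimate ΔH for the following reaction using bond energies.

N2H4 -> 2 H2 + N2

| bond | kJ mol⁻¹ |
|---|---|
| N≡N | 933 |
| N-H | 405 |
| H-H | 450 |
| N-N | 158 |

ΔH ≈ −55 kJ

Bonds broken (reactants):
  N-H: 4 × 405 = 1620
  N-N: 1 × 158 = 158
  Σ(broken) = 1778 kJ
Bonds formed (products):
  H-H: 2 × 450 = 900
  N≡N: 1 × 933 = 933
  Σ(formed) = 1833 kJ
ΔH = Σ(broken) − Σ(formed) = 1778 − 1833 = −55 kJ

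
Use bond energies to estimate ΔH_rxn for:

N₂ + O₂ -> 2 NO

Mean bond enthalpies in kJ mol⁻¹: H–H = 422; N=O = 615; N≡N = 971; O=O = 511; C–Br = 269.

ΔH ≈ +252 kJ

Bonds broken (reactants):
  N≡N: 1 × 971 = 971
  O=O: 1 × 511 = 511
  Σ(broken) = 1482 kJ
Bonds formed (products):
  N=O: 2 × 615 = 1230
  Σ(formed) = 1230 kJ
ΔH = Σ(broken) − Σ(formed) = 1482 − 1230 = +252 kJ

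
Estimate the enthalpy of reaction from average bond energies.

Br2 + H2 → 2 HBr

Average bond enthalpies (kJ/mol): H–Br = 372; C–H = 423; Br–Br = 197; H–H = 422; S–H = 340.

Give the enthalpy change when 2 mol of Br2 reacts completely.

Bonds broken (reactants):
  Br–Br: 1 × 197 = 197
  H–H: 1 × 422 = 422
  Σ(broken) = 619 kJ
Bonds formed (products):
  H–Br: 2 × 372 = 744
  Σ(formed) = 744 kJ
ΔH = Σ(broken) − Σ(formed) = 619 − 744 = −125 kJ
For 2× the reaction as written: 2 × (−125) = −250 kJ

ΔH = −250 kJ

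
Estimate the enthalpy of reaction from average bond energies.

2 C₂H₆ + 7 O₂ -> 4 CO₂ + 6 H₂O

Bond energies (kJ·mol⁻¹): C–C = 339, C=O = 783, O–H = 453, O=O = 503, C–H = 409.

Bonds broken (reactants):
  C–C: 2 × 339 = 678
  C–H: 12 × 409 = 4908
  O=O: 7 × 503 = 3521
  Σ(broken) = 9107 kJ
Bonds formed (products):
  C=O: 8 × 783 = 6264
  O–H: 12 × 453 = 5436
  Σ(formed) = 11700 kJ
ΔH = Σ(broken) − Σ(formed) = 9107 − 11700 = −2593 kJ

ΔH ≈ −2593 kJ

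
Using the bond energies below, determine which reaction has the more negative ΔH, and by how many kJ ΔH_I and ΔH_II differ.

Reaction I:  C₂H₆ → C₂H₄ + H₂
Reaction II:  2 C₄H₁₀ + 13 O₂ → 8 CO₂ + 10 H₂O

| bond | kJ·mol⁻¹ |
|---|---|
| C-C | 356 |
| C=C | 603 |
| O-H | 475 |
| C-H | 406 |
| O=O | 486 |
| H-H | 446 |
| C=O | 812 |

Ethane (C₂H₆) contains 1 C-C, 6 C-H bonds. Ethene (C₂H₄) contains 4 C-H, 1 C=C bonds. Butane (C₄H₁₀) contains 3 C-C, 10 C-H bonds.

Reaction I:
  Bonds broken (reactants):
    C-C: 1 × 356 = 356
    C-H: 6 × 406 = 2436
    Σ(broken) = 2792 kJ
  Bonds formed (products):
    C-H: 4 × 406 = 1624
    C=C: 1 × 603 = 603
    H-H: 1 × 446 = 446
    Σ(formed) = 2673 kJ
  ΔH_I = 2792 − 2673 = +119 kJ
Reaction II:
  Bonds broken (reactants):
    C-C: 6 × 356 = 2136
    C-H: 20 × 406 = 8120
    O=O: 13 × 486 = 6318
    Σ(broken) = 16574 kJ
  Bonds formed (products):
    C=O: 16 × 812 = 12992
    O-H: 20 × 475 = 9500
    Σ(formed) = 22492 kJ
  ΔH_II = 16574 − 22492 = −5918 kJ
ΔH_I − ΔH_II = +6037 kJ, so reaction II has the more negative ΔH; |ΔH_I − ΔH_II| = 6037 kJ.

Reaction II, by 6037 kJ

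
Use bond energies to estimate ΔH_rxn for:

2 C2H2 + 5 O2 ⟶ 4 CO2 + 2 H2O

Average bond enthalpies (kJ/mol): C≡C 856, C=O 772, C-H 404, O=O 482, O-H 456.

Bonds broken (reactants):
  C≡C: 2 × 856 = 1712
  C-H: 4 × 404 = 1616
  O=O: 5 × 482 = 2410
  Σ(broken) = 5738 kJ
Bonds formed (products):
  C=O: 8 × 772 = 6176
  O-H: 4 × 456 = 1824
  Σ(formed) = 8000 kJ
ΔH = Σ(broken) − Σ(formed) = 5738 − 8000 = −2262 kJ

ΔH ≈ −2262 kJ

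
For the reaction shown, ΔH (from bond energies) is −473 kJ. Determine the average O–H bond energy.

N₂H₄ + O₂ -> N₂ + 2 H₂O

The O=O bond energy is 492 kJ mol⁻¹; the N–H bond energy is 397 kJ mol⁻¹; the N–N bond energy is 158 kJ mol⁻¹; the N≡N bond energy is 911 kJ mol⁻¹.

Let D be the O–H bond energy.
Σ(broken) = 4×397 + 1×158 + 1×492 = 2238
Σ(formed) = 1×911 + 4×D = 911 + 4D
ΔH = Σ(broken) − Σ(formed) = (2238) − (911 + 4D) = +1327 − 4D
Setting this equal to −473 kJ gives 4D = 1800, so D = 450 kJ/mol.

D(O–H) ≈ 450 kJ/mol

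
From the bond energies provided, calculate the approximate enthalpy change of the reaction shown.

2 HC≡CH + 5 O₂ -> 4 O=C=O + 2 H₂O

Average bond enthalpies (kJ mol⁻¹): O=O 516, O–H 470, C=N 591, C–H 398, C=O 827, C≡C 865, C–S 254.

Bonds broken (reactants):
  C≡C: 2 × 865 = 1730
  C–H: 4 × 398 = 1592
  O=O: 5 × 516 = 2580
  Σ(broken) = 5902 kJ
Bonds formed (products):
  C=O: 8 × 827 = 6616
  O–H: 4 × 470 = 1880
  Σ(formed) = 8496 kJ
ΔH = Σ(broken) − Σ(formed) = 5902 − 8496 = −2594 kJ

ΔH ≈ −2594 kJ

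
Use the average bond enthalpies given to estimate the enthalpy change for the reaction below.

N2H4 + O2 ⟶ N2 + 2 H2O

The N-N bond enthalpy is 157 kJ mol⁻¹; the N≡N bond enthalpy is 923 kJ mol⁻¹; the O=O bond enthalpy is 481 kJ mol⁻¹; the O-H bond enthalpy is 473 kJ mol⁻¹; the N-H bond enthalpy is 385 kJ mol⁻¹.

Bonds broken (reactants):
  N-H: 4 × 385 = 1540
  N-N: 1 × 157 = 157
  O=O: 1 × 481 = 481
  Σ(broken) = 2178 kJ
Bonds formed (products):
  N≡N: 1 × 923 = 923
  O-H: 4 × 473 = 1892
  Σ(formed) = 2815 kJ
ΔH = Σ(broken) − Σ(formed) = 2178 − 2815 = −637 kJ

ΔH ≈ −637 kJ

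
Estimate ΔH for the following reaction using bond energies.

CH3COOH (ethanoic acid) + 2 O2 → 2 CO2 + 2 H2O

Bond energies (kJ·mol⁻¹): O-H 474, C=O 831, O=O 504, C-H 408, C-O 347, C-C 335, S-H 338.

ΔH ≈ −1001 kJ

Bonds broken (reactants):
  C-C: 1 × 335 = 335
  C-H: 3 × 408 = 1224
  C-O: 1 × 347 = 347
  C=O: 1 × 831 = 831
  O-H: 1 × 474 = 474
  O=O: 2 × 504 = 1008
  Σ(broken) = 4219 kJ
Bonds formed (products):
  C=O: 4 × 831 = 3324
  O-H: 4 × 474 = 1896
  Σ(formed) = 5220 kJ
ΔH = Σ(broken) − Σ(formed) = 4219 − 5220 = −1001 kJ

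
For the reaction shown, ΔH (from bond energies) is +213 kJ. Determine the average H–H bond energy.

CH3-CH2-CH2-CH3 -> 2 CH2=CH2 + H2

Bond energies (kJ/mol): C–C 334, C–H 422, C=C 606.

Let D be the H–H bond energy.
Σ(broken) = 3×334 + 10×422 = 5222
Σ(formed) = 8×422 + 2×606 + 1×D = 4588 + D
ΔH = Σ(broken) − Σ(formed) = (5222) − (4588 + D) = +634 − D
Setting this equal to +213 kJ gives D = 421 kJ/mol.

D(H–H) ≈ 421 kJ/mol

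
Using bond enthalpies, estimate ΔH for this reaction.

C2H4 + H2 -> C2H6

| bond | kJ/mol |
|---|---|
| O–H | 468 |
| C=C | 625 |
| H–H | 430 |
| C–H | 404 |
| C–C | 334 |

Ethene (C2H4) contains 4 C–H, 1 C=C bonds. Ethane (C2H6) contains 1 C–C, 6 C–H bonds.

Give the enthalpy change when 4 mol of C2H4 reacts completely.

ΔH = −348 kJ

Bonds broken (reactants):
  C–H: 4 × 404 = 1616
  C=C: 1 × 625 = 625
  H–H: 1 × 430 = 430
  Σ(broken) = 2671 kJ
Bonds formed (products):
  C–C: 1 × 334 = 334
  C–H: 6 × 404 = 2424
  Σ(formed) = 2758 kJ
ΔH = Σ(broken) − Σ(formed) = 2671 − 2758 = −87 kJ
For 4× the reaction as written: 4 × (−87) = −348 kJ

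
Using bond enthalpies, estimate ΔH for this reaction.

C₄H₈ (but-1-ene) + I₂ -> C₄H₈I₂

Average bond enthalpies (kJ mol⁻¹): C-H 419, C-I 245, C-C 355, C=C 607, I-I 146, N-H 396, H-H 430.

Bonds broken (reactants):
  C-C: 2 × 355 = 710
  C-H: 8 × 419 = 3352
  C=C: 1 × 607 = 607
  I-I: 1 × 146 = 146
  Σ(broken) = 4815 kJ
Bonds formed (products):
  C-C: 3 × 355 = 1065
  C-H: 8 × 419 = 3352
  C-I: 2 × 245 = 490
  Σ(formed) = 4907 kJ
ΔH = Σ(broken) − Σ(formed) = 4815 − 4907 = −92 kJ

ΔH ≈ −92 kJ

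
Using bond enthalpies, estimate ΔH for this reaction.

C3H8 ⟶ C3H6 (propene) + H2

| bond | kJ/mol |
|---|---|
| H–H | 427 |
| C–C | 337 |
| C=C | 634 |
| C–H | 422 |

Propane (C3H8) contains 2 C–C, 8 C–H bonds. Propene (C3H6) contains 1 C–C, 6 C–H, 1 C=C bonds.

Bonds broken (reactants):
  C–C: 2 × 337 = 674
  C–H: 8 × 422 = 3376
  Σ(broken) = 4050 kJ
Bonds formed (products):
  C–C: 1 × 337 = 337
  C–H: 6 × 422 = 2532
  C=C: 1 × 634 = 634
  H–H: 1 × 427 = 427
  Σ(formed) = 3930 kJ
ΔH = Σ(broken) − Σ(formed) = 4050 − 3930 = +120 kJ

ΔH ≈ +120 kJ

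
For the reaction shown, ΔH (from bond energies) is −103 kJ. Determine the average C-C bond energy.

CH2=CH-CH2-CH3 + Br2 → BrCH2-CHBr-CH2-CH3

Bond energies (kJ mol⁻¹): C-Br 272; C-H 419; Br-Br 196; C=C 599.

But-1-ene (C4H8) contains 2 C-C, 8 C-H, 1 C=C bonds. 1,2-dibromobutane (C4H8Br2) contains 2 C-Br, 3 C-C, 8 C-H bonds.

D(C-C) ≈ 354 kJ/mol

Let D be the C-C bond energy.
Σ(broken) = 1×196 + 2×D + 8×419 + 1×599 = 4147 + 2D
Σ(formed) = 2×272 + 3×D + 8×419 = 3896 + 3D
ΔH = Σ(broken) − Σ(formed) = (4147 + 2D) − (3896 + 3D) = +251 − D
Setting this equal to −103 kJ gives D = 354 kJ/mol.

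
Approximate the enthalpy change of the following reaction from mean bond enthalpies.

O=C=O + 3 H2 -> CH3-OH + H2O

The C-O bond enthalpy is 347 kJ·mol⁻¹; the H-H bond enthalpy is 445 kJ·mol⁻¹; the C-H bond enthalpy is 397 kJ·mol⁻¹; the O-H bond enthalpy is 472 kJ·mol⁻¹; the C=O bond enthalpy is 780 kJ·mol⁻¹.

Bonds broken (reactants):
  C=O: 2 × 780 = 1560
  H-H: 3 × 445 = 1335
  Σ(broken) = 2895 kJ
Bonds formed (products):
  C-H: 3 × 397 = 1191
  C-O: 1 × 347 = 347
  O-H: 3 × 472 = 1416
  Σ(formed) = 2954 kJ
ΔH = Σ(broken) − Σ(formed) = 2895 − 2954 = −59 kJ

ΔH ≈ −59 kJ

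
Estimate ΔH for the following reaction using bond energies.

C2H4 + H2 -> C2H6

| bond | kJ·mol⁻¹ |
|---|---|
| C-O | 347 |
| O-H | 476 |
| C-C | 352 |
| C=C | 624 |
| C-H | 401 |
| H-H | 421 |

ΔH ≈ −109 kJ

Bonds broken (reactants):
  C-H: 4 × 401 = 1604
  C=C: 1 × 624 = 624
  H-H: 1 × 421 = 421
  Σ(broken) = 2649 kJ
Bonds formed (products):
  C-C: 1 × 352 = 352
  C-H: 6 × 401 = 2406
  Σ(formed) = 2758 kJ
ΔH = Σ(broken) − Σ(formed) = 2649 − 2758 = −109 kJ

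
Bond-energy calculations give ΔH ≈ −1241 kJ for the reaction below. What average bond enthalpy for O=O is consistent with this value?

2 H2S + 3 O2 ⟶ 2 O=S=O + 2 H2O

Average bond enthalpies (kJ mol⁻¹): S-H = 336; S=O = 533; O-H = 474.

D(O=O) ≈ 481 kJ/mol

Let D be the O=O bond energy.
Σ(broken) = 3×D + 4×336 = 1344 + 3D
Σ(formed) = 4×474 + 4×533 = 4028
ΔH = Σ(broken) − Σ(formed) = (1344 + 3D) − (4028) = −2684 + 3D
Setting this equal to −1241 kJ gives 3D = 1443, so D = 481 kJ/mol.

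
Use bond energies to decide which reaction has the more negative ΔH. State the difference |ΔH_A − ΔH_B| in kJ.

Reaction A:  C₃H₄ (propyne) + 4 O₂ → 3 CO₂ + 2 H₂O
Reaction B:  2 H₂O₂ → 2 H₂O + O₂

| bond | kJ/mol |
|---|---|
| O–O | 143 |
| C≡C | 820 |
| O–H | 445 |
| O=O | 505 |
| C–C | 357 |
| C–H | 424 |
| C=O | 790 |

Reaction A, by 1408 kJ

Reaction A:
  Bonds broken (reactants):
    C≡C: 1 × 820 = 820
    C–C: 1 × 357 = 357
    C–H: 4 × 424 = 1696
    O=O: 4 × 505 = 2020
    Σ(broken) = 4893 kJ
  Bonds formed (products):
    C=O: 6 × 790 = 4740
    O–H: 4 × 445 = 1780
    Σ(formed) = 6520 kJ
  ΔH_A = 4893 − 6520 = −1627 kJ
Reaction B:
  Bonds broken (reactants):
    O–H: 4 × 445 = 1780
    O–O: 2 × 143 = 286
    Σ(broken) = 2066 kJ
  Bonds formed (products):
    O–H: 4 × 445 = 1780
    O=O: 1 × 505 = 505
    Σ(formed) = 2285 kJ
  ΔH_B = 2066 − 2285 = −219 kJ
ΔH_A − ΔH_B = −1408 kJ, so reaction A has the more negative ΔH; |ΔH_A − ΔH_B| = 1408 kJ.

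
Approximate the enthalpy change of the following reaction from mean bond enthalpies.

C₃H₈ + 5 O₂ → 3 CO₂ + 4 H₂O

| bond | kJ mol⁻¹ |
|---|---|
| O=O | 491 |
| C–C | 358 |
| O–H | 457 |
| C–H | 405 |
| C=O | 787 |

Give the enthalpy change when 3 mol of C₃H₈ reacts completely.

Bonds broken (reactants):
  C–C: 2 × 358 = 716
  C–H: 8 × 405 = 3240
  O=O: 5 × 491 = 2455
  Σ(broken) = 6411 kJ
Bonds formed (products):
  C=O: 6 × 787 = 4722
  O–H: 8 × 457 = 3656
  Σ(formed) = 8378 kJ
ΔH = Σ(broken) − Σ(formed) = 6411 − 8378 = −1967 kJ
For 3× the reaction as written: 3 × (−1967) = −5901 kJ

ΔH = −5901 kJ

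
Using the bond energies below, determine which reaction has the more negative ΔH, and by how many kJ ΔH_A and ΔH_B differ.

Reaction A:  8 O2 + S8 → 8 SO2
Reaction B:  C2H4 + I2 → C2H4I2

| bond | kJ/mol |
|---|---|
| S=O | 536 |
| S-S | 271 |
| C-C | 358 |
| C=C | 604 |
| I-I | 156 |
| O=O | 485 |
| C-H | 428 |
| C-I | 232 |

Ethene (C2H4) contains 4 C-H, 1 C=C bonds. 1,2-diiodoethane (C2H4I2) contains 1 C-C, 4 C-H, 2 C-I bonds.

Reaction A:
  Bonds broken (reactants):
    O=O: 8 × 485 = 3880
    S-S: 8 × 271 = 2168
    Σ(broken) = 6048 kJ
  Bonds formed (products):
    S=O: 16 × 536 = 8576
    Σ(formed) = 8576 kJ
  ΔH_A = 6048 − 8576 = −2528 kJ
Reaction B:
  Bonds broken (reactants):
    C-H: 4 × 428 = 1712
    C=C: 1 × 604 = 604
    I-I: 1 × 156 = 156
    Σ(broken) = 2472 kJ
  Bonds formed (products):
    C-C: 1 × 358 = 358
    C-H: 4 × 428 = 1712
    C-I: 2 × 232 = 464
    Σ(formed) = 2534 kJ
  ΔH_B = 2472 − 2534 = −62 kJ
ΔH_A − ΔH_B = −2466 kJ, so reaction A has the more negative ΔH; |ΔH_A − ΔH_B| = 2466 kJ.

Reaction A, by 2466 kJ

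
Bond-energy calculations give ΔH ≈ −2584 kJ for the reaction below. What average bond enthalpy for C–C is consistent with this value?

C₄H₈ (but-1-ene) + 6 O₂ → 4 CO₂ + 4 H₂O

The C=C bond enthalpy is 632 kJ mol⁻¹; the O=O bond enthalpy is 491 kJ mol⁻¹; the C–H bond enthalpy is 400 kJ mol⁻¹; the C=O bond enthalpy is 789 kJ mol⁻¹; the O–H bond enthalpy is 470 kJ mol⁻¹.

D(C–C) ≈ 355 kJ/mol

Let D be the C–C bond energy.
Σ(broken) = 2×D + 8×400 + 1×632 + 6×491 = 6778 + 2D
Σ(formed) = 8×789 + 8×470 = 10072
ΔH = Σ(broken) − Σ(formed) = (6778 + 2D) − (10072) = −3294 + 2D
Setting this equal to −2584 kJ gives 2D = 710, so D = 355 kJ/mol.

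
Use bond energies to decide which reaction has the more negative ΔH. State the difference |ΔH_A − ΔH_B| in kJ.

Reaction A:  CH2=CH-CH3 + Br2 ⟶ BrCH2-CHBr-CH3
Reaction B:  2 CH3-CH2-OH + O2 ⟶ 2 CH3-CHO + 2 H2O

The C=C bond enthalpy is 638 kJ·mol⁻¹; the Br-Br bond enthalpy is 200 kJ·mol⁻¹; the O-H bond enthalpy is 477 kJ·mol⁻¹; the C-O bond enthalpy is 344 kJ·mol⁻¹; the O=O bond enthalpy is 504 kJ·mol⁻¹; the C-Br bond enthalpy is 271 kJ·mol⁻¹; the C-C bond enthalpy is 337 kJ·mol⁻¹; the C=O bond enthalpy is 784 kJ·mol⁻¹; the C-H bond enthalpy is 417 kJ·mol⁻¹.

Reaction B, by 455 kJ

Reaction A:
  Bonds broken (reactants):
    Br-Br: 1 × 200 = 200
    C-C: 1 × 337 = 337
    C-H: 6 × 417 = 2502
    C=C: 1 × 638 = 638
    Σ(broken) = 3677 kJ
  Bonds formed (products):
    C-Br: 2 × 271 = 542
    C-C: 2 × 337 = 674
    C-H: 6 × 417 = 2502
    Σ(formed) = 3718 kJ
  ΔH_A = 3677 − 3718 = −41 kJ
Reaction B:
  Bonds broken (reactants):
    C-C: 2 × 337 = 674
    C-H: 10 × 417 = 4170
    C-O: 2 × 344 = 688
    O-H: 2 × 477 = 954
    O=O: 1 × 504 = 504
    Σ(broken) = 6990 kJ
  Bonds formed (products):
    C-C: 2 × 337 = 674
    C-H: 8 × 417 = 3336
    C=O: 2 × 784 = 1568
    O-H: 4 × 477 = 1908
    Σ(formed) = 7486 kJ
  ΔH_B = 6990 − 7486 = −496 kJ
ΔH_A − ΔH_B = +455 kJ, so reaction B has the more negative ΔH; |ΔH_A − ΔH_B| = 455 kJ.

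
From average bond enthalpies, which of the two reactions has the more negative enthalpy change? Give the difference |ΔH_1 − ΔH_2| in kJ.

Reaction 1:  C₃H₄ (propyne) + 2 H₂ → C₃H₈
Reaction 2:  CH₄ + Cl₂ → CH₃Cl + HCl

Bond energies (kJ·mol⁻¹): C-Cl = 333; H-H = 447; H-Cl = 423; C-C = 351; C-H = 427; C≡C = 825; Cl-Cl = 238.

Reaction 1, by 249 kJ

Reaction 1:
  Bonds broken (reactants):
    C≡C: 1 × 825 = 825
    C-C: 1 × 351 = 351
    C-H: 4 × 427 = 1708
    H-H: 2 × 447 = 894
    Σ(broken) = 3778 kJ
  Bonds formed (products):
    C-C: 2 × 351 = 702
    C-H: 8 × 427 = 3416
    Σ(formed) = 4118 kJ
  ΔH_1 = 3778 − 4118 = −340 kJ
Reaction 2:
  Bonds broken (reactants):
    C-H: 4 × 427 = 1708
    Cl-Cl: 1 × 238 = 238
    Σ(broken) = 1946 kJ
  Bonds formed (products):
    C-Cl: 1 × 333 = 333
    C-H: 3 × 427 = 1281
    H-Cl: 1 × 423 = 423
    Σ(formed) = 2037 kJ
  ΔH_2 = 1946 − 2037 = −91 kJ
ΔH_1 − ΔH_2 = −249 kJ, so reaction 1 has the more negative ΔH; |ΔH_1 − ΔH_2| = 249 kJ.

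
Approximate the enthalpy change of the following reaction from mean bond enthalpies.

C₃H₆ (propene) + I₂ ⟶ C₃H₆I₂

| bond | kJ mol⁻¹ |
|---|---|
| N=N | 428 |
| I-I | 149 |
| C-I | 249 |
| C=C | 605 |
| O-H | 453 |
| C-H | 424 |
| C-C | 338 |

ΔH ≈ −82 kJ

Bonds broken (reactants):
  C-C: 1 × 338 = 338
  C-H: 6 × 424 = 2544
  C=C: 1 × 605 = 605
  I-I: 1 × 149 = 149
  Σ(broken) = 3636 kJ
Bonds formed (products):
  C-C: 2 × 338 = 676
  C-H: 6 × 424 = 2544
  C-I: 2 × 249 = 498
  Σ(formed) = 3718 kJ
ΔH = Σ(broken) − Σ(formed) = 3636 − 3718 = −82 kJ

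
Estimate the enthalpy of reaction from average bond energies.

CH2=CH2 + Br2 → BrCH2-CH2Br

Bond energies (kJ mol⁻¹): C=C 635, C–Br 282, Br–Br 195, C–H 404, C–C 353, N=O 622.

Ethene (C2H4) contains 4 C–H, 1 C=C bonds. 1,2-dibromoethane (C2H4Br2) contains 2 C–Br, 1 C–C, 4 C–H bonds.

ΔH ≈ −87 kJ

Bonds broken (reactants):
  Br–Br: 1 × 195 = 195
  C–H: 4 × 404 = 1616
  C=C: 1 × 635 = 635
  Σ(broken) = 2446 kJ
Bonds formed (products):
  C–Br: 2 × 282 = 564
  C–C: 1 × 353 = 353
  C–H: 4 × 404 = 1616
  Σ(formed) = 2533 kJ
ΔH = Σ(broken) − Σ(formed) = 2446 − 2533 = −87 kJ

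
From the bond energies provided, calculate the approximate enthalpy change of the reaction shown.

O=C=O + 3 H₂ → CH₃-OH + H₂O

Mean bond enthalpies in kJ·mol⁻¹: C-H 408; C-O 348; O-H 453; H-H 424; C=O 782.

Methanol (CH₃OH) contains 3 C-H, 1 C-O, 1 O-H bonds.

Bonds broken (reactants):
  C=O: 2 × 782 = 1564
  H-H: 3 × 424 = 1272
  Σ(broken) = 2836 kJ
Bonds formed (products):
  C-H: 3 × 408 = 1224
  C-O: 1 × 348 = 348
  O-H: 3 × 453 = 1359
  Σ(formed) = 2931 kJ
ΔH = Σ(broken) − Σ(formed) = 2836 − 2931 = −95 kJ

ΔH ≈ −95 kJ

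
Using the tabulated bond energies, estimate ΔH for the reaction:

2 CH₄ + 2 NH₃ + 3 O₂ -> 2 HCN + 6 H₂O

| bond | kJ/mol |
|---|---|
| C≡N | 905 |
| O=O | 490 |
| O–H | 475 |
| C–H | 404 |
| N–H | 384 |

ΔH ≈ −1312 kJ

Bonds broken (reactants):
  C–H: 8 × 404 = 3232
  N–H: 6 × 384 = 2304
  O=O: 3 × 490 = 1470
  Σ(broken) = 7006 kJ
Bonds formed (products):
  C≡N: 2 × 905 = 1810
  C–H: 2 × 404 = 808
  O–H: 12 × 475 = 5700
  Σ(formed) = 8318 kJ
ΔH = Σ(broken) − Σ(formed) = 7006 − 8318 = −1312 kJ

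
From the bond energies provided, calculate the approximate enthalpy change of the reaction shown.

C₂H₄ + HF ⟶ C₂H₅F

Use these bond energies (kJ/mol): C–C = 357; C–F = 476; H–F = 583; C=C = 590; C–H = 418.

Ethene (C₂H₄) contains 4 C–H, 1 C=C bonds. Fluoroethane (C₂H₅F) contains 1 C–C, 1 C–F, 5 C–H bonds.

ΔH ≈ −78 kJ

Bonds broken (reactants):
  C–H: 4 × 418 = 1672
  C=C: 1 × 590 = 590
  H–F: 1 × 583 = 583
  Σ(broken) = 2845 kJ
Bonds formed (products):
  C–C: 1 × 357 = 357
  C–F: 1 × 476 = 476
  C–H: 5 × 418 = 2090
  Σ(formed) = 2923 kJ
ΔH = Σ(broken) − Σ(formed) = 2845 − 2923 = −78 kJ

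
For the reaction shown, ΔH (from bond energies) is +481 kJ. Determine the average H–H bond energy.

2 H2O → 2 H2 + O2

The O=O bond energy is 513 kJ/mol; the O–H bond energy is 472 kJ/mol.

D(H–H) ≈ 447 kJ/mol

Let D be the H–H bond energy.
Σ(broken) = 4×472 = 1888
Σ(formed) = 2×D + 1×513 = 513 + 2D
ΔH = Σ(broken) − Σ(formed) = (1888) − (513 + 2D) = +1375 − 2D
Setting this equal to +481 kJ gives 2D = 894, so D = 447 kJ/mol.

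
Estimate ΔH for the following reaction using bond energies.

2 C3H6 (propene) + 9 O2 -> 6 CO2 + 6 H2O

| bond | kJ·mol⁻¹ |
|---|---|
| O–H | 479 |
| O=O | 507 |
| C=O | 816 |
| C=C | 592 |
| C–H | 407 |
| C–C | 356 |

ΔH ≈ −4197 kJ

Bonds broken (reactants):
  C–C: 2 × 356 = 712
  C–H: 12 × 407 = 4884
  C=C: 2 × 592 = 1184
  O=O: 9 × 507 = 4563
  Σ(broken) = 11343 kJ
Bonds formed (products):
  C=O: 12 × 816 = 9792
  O–H: 12 × 479 = 5748
  Σ(formed) = 15540 kJ
ΔH = Σ(broken) − Σ(formed) = 11343 − 15540 = −4197 kJ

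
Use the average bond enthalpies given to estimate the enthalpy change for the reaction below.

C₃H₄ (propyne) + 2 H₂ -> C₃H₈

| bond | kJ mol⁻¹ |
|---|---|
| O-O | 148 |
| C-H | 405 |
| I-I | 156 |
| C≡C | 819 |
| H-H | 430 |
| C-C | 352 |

Bonds broken (reactants):
  C≡C: 1 × 819 = 819
  C-C: 1 × 352 = 352
  C-H: 4 × 405 = 1620
  H-H: 2 × 430 = 860
  Σ(broken) = 3651 kJ
Bonds formed (products):
  C-C: 2 × 352 = 704
  C-H: 8 × 405 = 3240
  Σ(formed) = 3944 kJ
ΔH = Σ(broken) − Σ(formed) = 3651 − 3944 = −293 kJ

ΔH ≈ −293 kJ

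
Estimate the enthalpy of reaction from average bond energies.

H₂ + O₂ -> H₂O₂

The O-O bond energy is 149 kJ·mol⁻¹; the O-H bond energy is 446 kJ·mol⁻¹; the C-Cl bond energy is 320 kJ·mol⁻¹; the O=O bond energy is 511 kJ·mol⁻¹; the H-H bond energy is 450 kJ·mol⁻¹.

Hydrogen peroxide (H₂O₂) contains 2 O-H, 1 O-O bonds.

ΔH ≈ −80 kJ

Bonds broken (reactants):
  H-H: 1 × 450 = 450
  O=O: 1 × 511 = 511
  Σ(broken) = 961 kJ
Bonds formed (products):
  O-H: 2 × 446 = 892
  O-O: 1 × 149 = 149
  Σ(formed) = 1041 kJ
ΔH = Σ(broken) − Σ(formed) = 961 − 1041 = −80 kJ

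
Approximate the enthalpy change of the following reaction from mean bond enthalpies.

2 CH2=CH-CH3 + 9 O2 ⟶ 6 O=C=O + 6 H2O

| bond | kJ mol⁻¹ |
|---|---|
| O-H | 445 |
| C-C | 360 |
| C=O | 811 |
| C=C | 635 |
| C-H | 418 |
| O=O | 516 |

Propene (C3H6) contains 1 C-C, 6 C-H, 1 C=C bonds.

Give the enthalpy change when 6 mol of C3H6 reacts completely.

Bonds broken (reactants):
  C-C: 2 × 360 = 720
  C-H: 12 × 418 = 5016
  C=C: 2 × 635 = 1270
  O=O: 9 × 516 = 4644
  Σ(broken) = 11650 kJ
Bonds formed (products):
  C=O: 12 × 811 = 9732
  O-H: 12 × 445 = 5340
  Σ(formed) = 15072 kJ
ΔH = Σ(broken) − Σ(formed) = 11650 − 15072 = −3422 kJ
For 3× the reaction as written: 3 × (−3422) = −10266 kJ

ΔH = −10266 kJ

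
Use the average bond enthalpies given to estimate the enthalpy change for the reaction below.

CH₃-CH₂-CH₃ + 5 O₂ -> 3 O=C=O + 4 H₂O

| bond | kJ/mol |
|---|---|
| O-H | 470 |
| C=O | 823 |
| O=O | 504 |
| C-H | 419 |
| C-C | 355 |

Bonds broken (reactants):
  C-C: 2 × 355 = 710
  C-H: 8 × 419 = 3352
  O=O: 5 × 504 = 2520
  Σ(broken) = 6582 kJ
Bonds formed (products):
  C=O: 6 × 823 = 4938
  O-H: 8 × 470 = 3760
  Σ(formed) = 8698 kJ
ΔH = Σ(broken) − Σ(formed) = 6582 − 8698 = −2116 kJ

ΔH ≈ −2116 kJ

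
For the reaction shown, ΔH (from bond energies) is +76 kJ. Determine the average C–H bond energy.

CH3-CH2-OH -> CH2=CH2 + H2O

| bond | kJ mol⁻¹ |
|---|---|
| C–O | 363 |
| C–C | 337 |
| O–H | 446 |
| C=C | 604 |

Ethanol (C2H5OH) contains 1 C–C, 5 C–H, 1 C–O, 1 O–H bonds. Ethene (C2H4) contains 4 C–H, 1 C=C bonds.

Let D be the C–H bond energy.
Σ(broken) = 1×337 + 5×D + 1×363 + 1×446 = 1146 + 5D
Σ(formed) = 4×D + 1×604 + 2×446 = 1496 + 4D
ΔH = Σ(broken) − Σ(formed) = (1146 + 5D) − (1496 + 4D) = −350 + D
Setting this equal to +76 kJ gives D = 426 kJ/mol.

D(C–H) ≈ 426 kJ/mol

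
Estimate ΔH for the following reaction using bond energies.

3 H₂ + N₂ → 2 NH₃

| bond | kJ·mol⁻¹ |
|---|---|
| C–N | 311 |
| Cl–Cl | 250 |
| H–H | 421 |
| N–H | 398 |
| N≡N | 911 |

Bonds broken (reactants):
  H–H: 3 × 421 = 1263
  N≡N: 1 × 911 = 911
  Σ(broken) = 2174 kJ
Bonds formed (products):
  N–H: 6 × 398 = 2388
  Σ(formed) = 2388 kJ
ΔH = Σ(broken) − Σ(formed) = 2174 − 2388 = −214 kJ

ΔH ≈ −214 kJ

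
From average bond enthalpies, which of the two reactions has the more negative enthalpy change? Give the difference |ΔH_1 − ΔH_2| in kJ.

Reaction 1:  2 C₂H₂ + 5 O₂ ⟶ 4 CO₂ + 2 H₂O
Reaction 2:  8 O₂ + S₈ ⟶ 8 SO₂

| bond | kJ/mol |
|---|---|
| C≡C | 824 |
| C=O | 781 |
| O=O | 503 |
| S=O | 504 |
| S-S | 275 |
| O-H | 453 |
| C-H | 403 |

Reaction 1, by 445 kJ

Reaction 1:
  Bonds broken (reactants):
    C≡C: 2 × 824 = 1648
    C-H: 4 × 403 = 1612
    O=O: 5 × 503 = 2515
    Σ(broken) = 5775 kJ
  Bonds formed (products):
    C=O: 8 × 781 = 6248
    O-H: 4 × 453 = 1812
    Σ(formed) = 8060 kJ
  ΔH_1 = 5775 − 8060 = −2285 kJ
Reaction 2:
  Bonds broken (reactants):
    O=O: 8 × 503 = 4024
    S-S: 8 × 275 = 2200
    Σ(broken) = 6224 kJ
  Bonds formed (products):
    S=O: 16 × 504 = 8064
    Σ(formed) = 8064 kJ
  ΔH_2 = 6224 − 8064 = −1840 kJ
ΔH_1 − ΔH_2 = −445 kJ, so reaction 1 has the more negative ΔH; |ΔH_1 − ΔH_2| = 445 kJ.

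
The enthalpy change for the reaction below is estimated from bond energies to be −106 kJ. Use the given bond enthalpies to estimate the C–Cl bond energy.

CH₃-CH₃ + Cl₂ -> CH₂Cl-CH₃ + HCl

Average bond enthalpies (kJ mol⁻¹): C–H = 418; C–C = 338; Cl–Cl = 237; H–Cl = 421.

D(C–Cl) ≈ 340 kJ/mol

Let D be the C–Cl bond energy.
Σ(broken) = 1×338 + 6×418 + 1×237 = 3083
Σ(formed) = 1×338 + 1×D + 5×418 + 1×421 = 2849 + D
ΔH = Σ(broken) − Σ(formed) = (3083) − (2849 + D) = +234 − D
Setting this equal to −106 kJ gives D = 340 kJ/mol.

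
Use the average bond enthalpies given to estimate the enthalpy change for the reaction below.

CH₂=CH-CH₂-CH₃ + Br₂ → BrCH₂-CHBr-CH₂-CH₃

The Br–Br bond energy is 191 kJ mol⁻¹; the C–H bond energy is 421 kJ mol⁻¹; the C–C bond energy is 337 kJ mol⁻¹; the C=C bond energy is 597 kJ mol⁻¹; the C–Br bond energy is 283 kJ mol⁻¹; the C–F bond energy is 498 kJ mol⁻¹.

ΔH ≈ −115 kJ

Bonds broken (reactants):
  Br–Br: 1 × 191 = 191
  C–C: 2 × 337 = 674
  C–H: 8 × 421 = 3368
  C=C: 1 × 597 = 597
  Σ(broken) = 4830 kJ
Bonds formed (products):
  C–Br: 2 × 283 = 566
  C–C: 3 × 337 = 1011
  C–H: 8 × 421 = 3368
  Σ(formed) = 4945 kJ
ΔH = Σ(broken) − Σ(formed) = 4830 − 4945 = −115 kJ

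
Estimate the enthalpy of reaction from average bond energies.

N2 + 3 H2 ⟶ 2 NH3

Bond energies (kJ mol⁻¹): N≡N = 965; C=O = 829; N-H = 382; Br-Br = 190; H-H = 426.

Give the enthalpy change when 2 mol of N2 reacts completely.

Bonds broken (reactants):
  H-H: 3 × 426 = 1278
  N≡N: 1 × 965 = 965
  Σ(broken) = 2243 kJ
Bonds formed (products):
  N-H: 6 × 382 = 2292
  Σ(formed) = 2292 kJ
ΔH = Σ(broken) − Σ(formed) = 2243 − 2292 = −49 kJ
For 2× the reaction as written: 2 × (−49) = −98 kJ

ΔH = −98 kJ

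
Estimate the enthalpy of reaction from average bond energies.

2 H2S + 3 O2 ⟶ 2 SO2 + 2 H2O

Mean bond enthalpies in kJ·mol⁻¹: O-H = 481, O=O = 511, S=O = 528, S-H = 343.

Bonds broken (reactants):
  O=O: 3 × 511 = 1533
  S-H: 4 × 343 = 1372
  Σ(broken) = 2905 kJ
Bonds formed (products):
  O-H: 4 × 481 = 1924
  S=O: 4 × 528 = 2112
  Σ(formed) = 4036 kJ
ΔH = Σ(broken) − Σ(formed) = 2905 − 4036 = −1131 kJ

ΔH ≈ −1131 kJ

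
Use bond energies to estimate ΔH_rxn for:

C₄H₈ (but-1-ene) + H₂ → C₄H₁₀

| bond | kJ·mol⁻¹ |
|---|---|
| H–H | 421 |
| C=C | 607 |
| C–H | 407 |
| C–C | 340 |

ΔH ≈ −126 kJ

Bonds broken (reactants):
  C–C: 2 × 340 = 680
  C–H: 8 × 407 = 3256
  C=C: 1 × 607 = 607
  H–H: 1 × 421 = 421
  Σ(broken) = 4964 kJ
Bonds formed (products):
  C–C: 3 × 340 = 1020
  C–H: 10 × 407 = 4070
  Σ(formed) = 5090 kJ
ΔH = Σ(broken) − Σ(formed) = 4964 − 5090 = −126 kJ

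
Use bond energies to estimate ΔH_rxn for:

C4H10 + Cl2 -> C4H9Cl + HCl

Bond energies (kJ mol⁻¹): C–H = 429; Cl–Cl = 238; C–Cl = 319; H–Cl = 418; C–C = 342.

Bonds broken (reactants):
  C–C: 3 × 342 = 1026
  C–H: 10 × 429 = 4290
  Cl–Cl: 1 × 238 = 238
  Σ(broken) = 5554 kJ
Bonds formed (products):
  C–C: 3 × 342 = 1026
  C–Cl: 1 × 319 = 319
  C–H: 9 × 429 = 3861
  H–Cl: 1 × 418 = 418
  Σ(formed) = 5624 kJ
ΔH = Σ(broken) − Σ(formed) = 5554 − 5624 = −70 kJ

ΔH ≈ −70 kJ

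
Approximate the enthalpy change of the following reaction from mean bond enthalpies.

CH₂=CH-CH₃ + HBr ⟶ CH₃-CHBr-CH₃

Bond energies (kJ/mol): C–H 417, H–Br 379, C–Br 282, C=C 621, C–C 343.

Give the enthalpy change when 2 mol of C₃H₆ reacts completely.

ΔH = −84 kJ

Bonds broken (reactants):
  C–C: 1 × 343 = 343
  C–H: 6 × 417 = 2502
  C=C: 1 × 621 = 621
  H–Br: 1 × 379 = 379
  Σ(broken) = 3845 kJ
Bonds formed (products):
  C–Br: 1 × 282 = 282
  C–C: 2 × 343 = 686
  C–H: 7 × 417 = 2919
  Σ(formed) = 3887 kJ
ΔH = Σ(broken) − Σ(formed) = 3845 − 3887 = −42 kJ
For 2× the reaction as written: 2 × (−42) = −84 kJ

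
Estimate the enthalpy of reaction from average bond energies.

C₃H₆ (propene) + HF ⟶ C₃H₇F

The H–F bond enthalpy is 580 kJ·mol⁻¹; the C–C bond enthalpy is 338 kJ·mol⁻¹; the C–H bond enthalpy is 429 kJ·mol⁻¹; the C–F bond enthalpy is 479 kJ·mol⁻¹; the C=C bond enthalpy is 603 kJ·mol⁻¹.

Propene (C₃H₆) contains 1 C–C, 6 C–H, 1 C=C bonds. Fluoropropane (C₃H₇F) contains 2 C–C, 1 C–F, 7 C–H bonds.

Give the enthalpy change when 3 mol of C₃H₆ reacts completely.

Bonds broken (reactants):
  C–C: 1 × 338 = 338
  C–H: 6 × 429 = 2574
  C=C: 1 × 603 = 603
  H–F: 1 × 580 = 580
  Σ(broken) = 4095 kJ
Bonds formed (products):
  C–C: 2 × 338 = 676
  C–F: 1 × 479 = 479
  C–H: 7 × 429 = 3003
  Σ(formed) = 4158 kJ
ΔH = Σ(broken) − Σ(formed) = 4095 − 4158 = −63 kJ
For 3× the reaction as written: 3 × (−63) = −189 kJ

ΔH = −189 kJ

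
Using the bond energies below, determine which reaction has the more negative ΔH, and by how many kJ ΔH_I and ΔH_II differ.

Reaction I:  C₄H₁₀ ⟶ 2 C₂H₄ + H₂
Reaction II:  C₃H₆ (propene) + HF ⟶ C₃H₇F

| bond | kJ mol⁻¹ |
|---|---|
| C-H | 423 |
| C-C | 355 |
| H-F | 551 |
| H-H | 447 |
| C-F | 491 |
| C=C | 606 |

Reaction II, by 364 kJ

Reaction I:
  Bonds broken (reactants):
    C-C: 3 × 355 = 1065
    C-H: 10 × 423 = 4230
    Σ(broken) = 5295 kJ
  Bonds formed (products):
    C-H: 8 × 423 = 3384
    C=C: 2 × 606 = 1212
    H-H: 1 × 447 = 447
    Σ(formed) = 5043 kJ
  ΔH_I = 5295 − 5043 = +252 kJ
Reaction II:
  Bonds broken (reactants):
    C-C: 1 × 355 = 355
    C-H: 6 × 423 = 2538
    C=C: 1 × 606 = 606
    H-F: 1 × 551 = 551
    Σ(broken) = 4050 kJ
  Bonds formed (products):
    C-C: 2 × 355 = 710
    C-F: 1 × 491 = 491
    C-H: 7 × 423 = 2961
    Σ(formed) = 4162 kJ
  ΔH_II = 4050 − 4162 = −112 kJ
ΔH_I − ΔH_II = +364 kJ, so reaction II has the more negative ΔH; |ΔH_I − ΔH_II| = 364 kJ.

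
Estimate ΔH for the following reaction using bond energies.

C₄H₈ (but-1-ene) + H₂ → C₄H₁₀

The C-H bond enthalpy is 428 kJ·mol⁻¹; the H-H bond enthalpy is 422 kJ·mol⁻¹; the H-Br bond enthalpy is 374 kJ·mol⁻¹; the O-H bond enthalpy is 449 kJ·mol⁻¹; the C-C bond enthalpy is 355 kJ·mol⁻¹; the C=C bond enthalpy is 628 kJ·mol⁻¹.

ΔH ≈ −161 kJ

Bonds broken (reactants):
  C-C: 2 × 355 = 710
  C-H: 8 × 428 = 3424
  C=C: 1 × 628 = 628
  H-H: 1 × 422 = 422
  Σ(broken) = 5184 kJ
Bonds formed (products):
  C-C: 3 × 355 = 1065
  C-H: 10 × 428 = 4280
  Σ(formed) = 5345 kJ
ΔH = Σ(broken) − Σ(formed) = 5184 − 5345 = −161 kJ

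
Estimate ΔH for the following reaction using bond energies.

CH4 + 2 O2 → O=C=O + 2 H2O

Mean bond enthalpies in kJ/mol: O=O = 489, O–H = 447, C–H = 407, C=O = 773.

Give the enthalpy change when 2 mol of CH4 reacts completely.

Bonds broken (reactants):
  C–H: 4 × 407 = 1628
  O=O: 2 × 489 = 978
  Σ(broken) = 2606 kJ
Bonds formed (products):
  C=O: 2 × 773 = 1546
  O–H: 4 × 447 = 1788
  Σ(formed) = 3334 kJ
ΔH = Σ(broken) − Σ(formed) = 2606 − 3334 = −728 kJ
For 2× the reaction as written: 2 × (−728) = −1456 kJ

ΔH = −1456 kJ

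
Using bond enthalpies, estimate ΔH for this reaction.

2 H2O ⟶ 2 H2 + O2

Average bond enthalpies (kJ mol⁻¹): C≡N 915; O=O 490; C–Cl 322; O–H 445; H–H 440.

ΔH ≈ +410 kJ

Bonds broken (reactants):
  O–H: 4 × 445 = 1780
  Σ(broken) = 1780 kJ
Bonds formed (products):
  H–H: 2 × 440 = 880
  O=O: 1 × 490 = 490
  Σ(formed) = 1370 kJ
ΔH = Σ(broken) − Σ(formed) = 1780 − 1370 = +410 kJ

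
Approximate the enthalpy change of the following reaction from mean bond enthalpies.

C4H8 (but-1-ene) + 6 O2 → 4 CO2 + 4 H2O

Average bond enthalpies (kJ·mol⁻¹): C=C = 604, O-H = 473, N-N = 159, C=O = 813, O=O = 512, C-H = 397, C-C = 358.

Bonds broken (reactants):
  C-C: 2 × 358 = 716
  C-H: 8 × 397 = 3176
  C=C: 1 × 604 = 604
  O=O: 6 × 512 = 3072
  Σ(broken) = 7568 kJ
Bonds formed (products):
  C=O: 8 × 813 = 6504
  O-H: 8 × 473 = 3784
  Σ(formed) = 10288 kJ
ΔH = Σ(broken) − Σ(formed) = 7568 − 10288 = −2720 kJ

ΔH ≈ −2720 kJ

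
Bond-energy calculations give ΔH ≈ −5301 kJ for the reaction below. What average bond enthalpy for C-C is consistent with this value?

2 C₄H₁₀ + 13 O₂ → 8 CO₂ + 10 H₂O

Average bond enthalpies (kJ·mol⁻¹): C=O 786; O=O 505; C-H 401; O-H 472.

D(C-C) ≈ 355 kJ/mol

Let D be the C-C bond energy.
Σ(broken) = 6×D + 20×401 + 13×505 = 14585 + 6D
Σ(formed) = 16×786 + 20×472 = 22016
ΔH = Σ(broken) − Σ(formed) = (14585 + 6D) − (22016) = −7431 + 6D
Setting this equal to −5301 kJ gives 6D = 2130, so D = 355 kJ/mol.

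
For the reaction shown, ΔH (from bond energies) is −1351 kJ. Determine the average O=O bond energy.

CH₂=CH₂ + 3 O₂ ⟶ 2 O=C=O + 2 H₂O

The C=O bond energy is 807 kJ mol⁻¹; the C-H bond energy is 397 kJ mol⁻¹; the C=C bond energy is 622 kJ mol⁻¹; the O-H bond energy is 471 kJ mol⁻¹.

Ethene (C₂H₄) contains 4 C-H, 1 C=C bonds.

D(O=O) ≈ 517 kJ/mol

Let D be the O=O bond energy.
Σ(broken) = 4×397 + 1×622 + 3×D = 2210 + 3D
Σ(formed) = 4×807 + 4×471 = 5112
ΔH = Σ(broken) − Σ(formed) = (2210 + 3D) − (5112) = −2902 + 3D
Setting this equal to −1351 kJ gives 3D = 1551, so D = 517 kJ/mol.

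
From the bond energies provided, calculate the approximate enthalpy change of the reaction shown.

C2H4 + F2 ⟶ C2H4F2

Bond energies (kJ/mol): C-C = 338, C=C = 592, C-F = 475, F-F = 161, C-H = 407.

ΔH ≈ −535 kJ

Bonds broken (reactants):
  C-H: 4 × 407 = 1628
  C=C: 1 × 592 = 592
  F-F: 1 × 161 = 161
  Σ(broken) = 2381 kJ
Bonds formed (products):
  C-C: 1 × 338 = 338
  C-F: 2 × 475 = 950
  C-H: 4 × 407 = 1628
  Σ(formed) = 2916 kJ
ΔH = Σ(broken) − Σ(formed) = 2381 − 2916 = −535 kJ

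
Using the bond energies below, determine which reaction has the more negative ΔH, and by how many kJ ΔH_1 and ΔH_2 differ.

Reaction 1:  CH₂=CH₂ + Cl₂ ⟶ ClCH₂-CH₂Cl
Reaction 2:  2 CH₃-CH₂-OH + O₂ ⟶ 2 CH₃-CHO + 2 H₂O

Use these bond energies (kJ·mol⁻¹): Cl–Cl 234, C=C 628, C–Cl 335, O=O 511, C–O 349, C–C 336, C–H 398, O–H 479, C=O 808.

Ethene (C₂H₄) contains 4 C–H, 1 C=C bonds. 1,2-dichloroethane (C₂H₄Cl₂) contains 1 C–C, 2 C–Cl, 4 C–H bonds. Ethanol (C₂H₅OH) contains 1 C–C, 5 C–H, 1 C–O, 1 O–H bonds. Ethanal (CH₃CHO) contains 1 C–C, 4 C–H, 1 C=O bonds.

Reaction 2, by 425 kJ

Reaction 1:
  Bonds broken (reactants):
    C–H: 4 × 398 = 1592
    C=C: 1 × 628 = 628
    Cl–Cl: 1 × 234 = 234
    Σ(broken) = 2454 kJ
  Bonds formed (products):
    C–C: 1 × 336 = 336
    C–Cl: 2 × 335 = 670
    C–H: 4 × 398 = 1592
    Σ(formed) = 2598 kJ
  ΔH_1 = 2454 − 2598 = −144 kJ
Reaction 2:
  Bonds broken (reactants):
    C–C: 2 × 336 = 672
    C–H: 10 × 398 = 3980
    C–O: 2 × 349 = 698
    O–H: 2 × 479 = 958
    O=O: 1 × 511 = 511
    Σ(broken) = 6819 kJ
  Bonds formed (products):
    C–C: 2 × 336 = 672
    C–H: 8 × 398 = 3184
    C=O: 2 × 808 = 1616
    O–H: 4 × 479 = 1916
    Σ(formed) = 7388 kJ
  ΔH_2 = 6819 − 7388 = −569 kJ
ΔH_1 − ΔH_2 = +425 kJ, so reaction 2 has the more negative ΔH; |ΔH_1 − ΔH_2| = 425 kJ.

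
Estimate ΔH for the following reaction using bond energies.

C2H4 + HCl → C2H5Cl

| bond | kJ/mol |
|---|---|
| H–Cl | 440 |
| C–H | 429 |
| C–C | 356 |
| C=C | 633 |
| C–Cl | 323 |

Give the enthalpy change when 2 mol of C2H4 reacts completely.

ΔH = −70 kJ

Bonds broken (reactants):
  C–H: 4 × 429 = 1716
  C=C: 1 × 633 = 633
  H–Cl: 1 × 440 = 440
  Σ(broken) = 2789 kJ
Bonds formed (products):
  C–C: 1 × 356 = 356
  C–Cl: 1 × 323 = 323
  C–H: 5 × 429 = 2145
  Σ(formed) = 2824 kJ
ΔH = Σ(broken) − Σ(formed) = 2789 − 2824 = −35 kJ
For 2× the reaction as written: 2 × (−35) = −70 kJ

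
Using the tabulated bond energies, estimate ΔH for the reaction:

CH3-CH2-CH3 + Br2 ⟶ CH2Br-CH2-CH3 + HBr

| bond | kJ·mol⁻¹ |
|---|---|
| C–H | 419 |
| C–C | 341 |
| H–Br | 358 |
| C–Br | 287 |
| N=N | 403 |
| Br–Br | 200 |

ΔH ≈ −26 kJ

Bonds broken (reactants):
  Br–Br: 1 × 200 = 200
  C–C: 2 × 341 = 682
  C–H: 8 × 419 = 3352
  Σ(broken) = 4234 kJ
Bonds formed (products):
  C–Br: 1 × 287 = 287
  C–C: 2 × 341 = 682
  C–H: 7 × 419 = 2933
  H–Br: 1 × 358 = 358
  Σ(formed) = 4260 kJ
ΔH = Σ(broken) − Σ(formed) = 4234 − 4260 = −26 kJ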